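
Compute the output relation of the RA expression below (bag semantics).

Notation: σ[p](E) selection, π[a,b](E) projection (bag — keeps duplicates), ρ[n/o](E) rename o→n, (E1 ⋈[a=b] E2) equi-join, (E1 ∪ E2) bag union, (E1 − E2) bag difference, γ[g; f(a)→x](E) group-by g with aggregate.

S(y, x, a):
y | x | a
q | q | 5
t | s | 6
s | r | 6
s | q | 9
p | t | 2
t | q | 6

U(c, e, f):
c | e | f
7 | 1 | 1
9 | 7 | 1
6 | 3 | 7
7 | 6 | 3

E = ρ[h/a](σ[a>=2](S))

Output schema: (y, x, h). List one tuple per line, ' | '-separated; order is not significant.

Subexpression sizes:
  S → 6
  σ[a>=2](S) → 6
  ρ[h/a](σ[a>=2](S)) → 6

== RESULT ==
y | x | h
p | t | 2
q | q | 5
s | q | 9
s | r | 6
t | q | 6
t | s | 6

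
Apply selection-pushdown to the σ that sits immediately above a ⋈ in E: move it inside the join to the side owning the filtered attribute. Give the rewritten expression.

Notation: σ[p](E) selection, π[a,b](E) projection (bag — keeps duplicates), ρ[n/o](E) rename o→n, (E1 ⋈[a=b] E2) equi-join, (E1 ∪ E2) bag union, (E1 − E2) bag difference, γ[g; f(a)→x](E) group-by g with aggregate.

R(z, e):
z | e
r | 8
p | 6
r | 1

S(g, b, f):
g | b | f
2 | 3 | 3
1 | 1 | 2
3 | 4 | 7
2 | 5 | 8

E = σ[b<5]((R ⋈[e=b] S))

σ filters on b, owned by the right side.
E' = (R ⋈[e=b] σ[b<5](S))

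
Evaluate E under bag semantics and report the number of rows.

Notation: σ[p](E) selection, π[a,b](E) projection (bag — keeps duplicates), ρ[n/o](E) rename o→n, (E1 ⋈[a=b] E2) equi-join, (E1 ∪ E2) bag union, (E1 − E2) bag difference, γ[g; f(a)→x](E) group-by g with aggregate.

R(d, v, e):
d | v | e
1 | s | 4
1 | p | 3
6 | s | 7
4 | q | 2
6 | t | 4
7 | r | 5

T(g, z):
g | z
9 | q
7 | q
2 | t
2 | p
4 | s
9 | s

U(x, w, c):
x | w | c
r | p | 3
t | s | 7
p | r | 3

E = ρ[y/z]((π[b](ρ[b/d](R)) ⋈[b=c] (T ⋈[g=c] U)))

Subexpression sizes:
  R → 6
  ρ[b/d](R) → 6
  π[b](ρ[b/d](R)) → 6
  T → 6
  U → 3
  (T ⋈[g=c] U) → 1
  (π[b](ρ[b/d](R)) ⋈[b=c] (T ⋈[g=c] U)) → 1
  ρ[y/z]((π[b](ρ[b/d](R)) ⋈[b=c] (T ⋈[g=c] U))) → 1

|E| = 1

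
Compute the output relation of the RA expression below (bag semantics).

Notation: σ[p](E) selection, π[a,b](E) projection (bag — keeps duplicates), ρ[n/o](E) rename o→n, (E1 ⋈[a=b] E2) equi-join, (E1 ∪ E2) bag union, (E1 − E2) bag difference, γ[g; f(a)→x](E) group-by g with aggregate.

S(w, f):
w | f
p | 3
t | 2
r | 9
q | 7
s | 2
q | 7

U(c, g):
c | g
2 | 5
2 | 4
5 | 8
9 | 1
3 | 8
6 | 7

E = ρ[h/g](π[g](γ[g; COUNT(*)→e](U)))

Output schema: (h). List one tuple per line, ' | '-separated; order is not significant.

Row counts bottom-up:
  U → 6
  γ[g; COUNT(*)→e](U) → 5
  π[g](γ[g; COUNT(*)→e](U)) → 5
  ρ[h/g](π[g](γ[g; COUNT(*)→e](U))) → 5

== RESULT ==
h
1
4
5
7
8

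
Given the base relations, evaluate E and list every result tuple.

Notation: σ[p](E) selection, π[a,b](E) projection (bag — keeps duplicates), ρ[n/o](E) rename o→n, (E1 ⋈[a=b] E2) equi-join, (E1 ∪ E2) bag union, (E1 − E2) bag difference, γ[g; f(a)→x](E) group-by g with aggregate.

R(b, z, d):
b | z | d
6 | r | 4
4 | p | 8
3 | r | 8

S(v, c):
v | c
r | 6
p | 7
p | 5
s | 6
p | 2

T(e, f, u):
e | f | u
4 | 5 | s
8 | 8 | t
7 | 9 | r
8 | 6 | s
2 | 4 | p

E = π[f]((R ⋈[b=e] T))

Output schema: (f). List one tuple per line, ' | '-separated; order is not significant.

Stepwise |·|:
  R → 3
  T → 5
  (R ⋈[b=e] T) → 1
  π[f]((R ⋈[b=e] T)) → 1

== RESULT ==
f
5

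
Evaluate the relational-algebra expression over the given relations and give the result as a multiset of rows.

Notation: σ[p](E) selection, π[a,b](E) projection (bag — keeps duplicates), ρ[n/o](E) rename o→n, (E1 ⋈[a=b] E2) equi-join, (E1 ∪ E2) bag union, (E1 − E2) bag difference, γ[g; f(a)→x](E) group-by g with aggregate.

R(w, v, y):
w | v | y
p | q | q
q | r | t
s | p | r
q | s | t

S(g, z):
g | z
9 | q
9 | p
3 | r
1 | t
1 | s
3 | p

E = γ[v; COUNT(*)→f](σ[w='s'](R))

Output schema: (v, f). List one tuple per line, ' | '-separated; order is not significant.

Subexpression sizes:
  R → 4
  σ[w='s'](R) → 1
  γ[v; COUNT(*)→f](σ[w='s'](R)) → 1

== RESULT ==
v | f
p | 1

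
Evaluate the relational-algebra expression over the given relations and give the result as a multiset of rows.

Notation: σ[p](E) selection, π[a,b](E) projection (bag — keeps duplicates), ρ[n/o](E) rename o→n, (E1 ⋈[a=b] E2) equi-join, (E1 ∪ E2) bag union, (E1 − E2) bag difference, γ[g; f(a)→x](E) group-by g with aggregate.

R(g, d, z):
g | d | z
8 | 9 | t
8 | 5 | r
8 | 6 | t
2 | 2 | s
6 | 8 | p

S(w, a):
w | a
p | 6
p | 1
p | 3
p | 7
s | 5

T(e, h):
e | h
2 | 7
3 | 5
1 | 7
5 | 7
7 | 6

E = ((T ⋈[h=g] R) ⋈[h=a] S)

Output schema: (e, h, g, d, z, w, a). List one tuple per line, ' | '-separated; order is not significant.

Stepwise |·|:
  T → 5
  R → 5
  (T ⋈[h=g] R) → 1
  S → 5
  ((T ⋈[h=g] R) ⋈[h=a] S) → 1

== RESULT ==
e | h | g | d | z | w | a
7 | 6 | 6 | 8 | p | p | 6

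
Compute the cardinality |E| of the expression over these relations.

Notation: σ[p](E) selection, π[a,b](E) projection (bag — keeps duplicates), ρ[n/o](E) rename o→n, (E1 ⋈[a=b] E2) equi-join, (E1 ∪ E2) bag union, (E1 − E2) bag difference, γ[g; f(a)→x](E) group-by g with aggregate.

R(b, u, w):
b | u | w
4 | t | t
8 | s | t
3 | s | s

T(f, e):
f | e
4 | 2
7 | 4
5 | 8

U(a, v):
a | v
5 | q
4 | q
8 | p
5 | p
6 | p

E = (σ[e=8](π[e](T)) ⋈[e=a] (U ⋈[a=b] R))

Stepwise |·|:
  T → 3
  π[e](T) → 3
  σ[e=8](π[e](T)) → 1
  U → 5
  R → 3
  (U ⋈[a=b] R) → 2
  (σ[e=8](π[e](T)) ⋈[e=a] (U ⋈[a=b] R)) → 1

|E| = 1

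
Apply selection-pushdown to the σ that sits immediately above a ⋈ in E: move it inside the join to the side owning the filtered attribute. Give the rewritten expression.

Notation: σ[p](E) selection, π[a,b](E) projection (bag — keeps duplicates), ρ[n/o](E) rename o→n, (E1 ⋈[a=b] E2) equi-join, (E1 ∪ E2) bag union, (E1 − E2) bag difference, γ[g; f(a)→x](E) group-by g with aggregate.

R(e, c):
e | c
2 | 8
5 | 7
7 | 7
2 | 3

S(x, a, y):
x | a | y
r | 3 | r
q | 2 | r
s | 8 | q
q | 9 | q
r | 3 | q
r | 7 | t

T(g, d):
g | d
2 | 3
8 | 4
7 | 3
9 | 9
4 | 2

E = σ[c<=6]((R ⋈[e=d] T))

σ filters on c, owned by the left side.
E' = (σ[c<=6](R) ⋈[e=d] T)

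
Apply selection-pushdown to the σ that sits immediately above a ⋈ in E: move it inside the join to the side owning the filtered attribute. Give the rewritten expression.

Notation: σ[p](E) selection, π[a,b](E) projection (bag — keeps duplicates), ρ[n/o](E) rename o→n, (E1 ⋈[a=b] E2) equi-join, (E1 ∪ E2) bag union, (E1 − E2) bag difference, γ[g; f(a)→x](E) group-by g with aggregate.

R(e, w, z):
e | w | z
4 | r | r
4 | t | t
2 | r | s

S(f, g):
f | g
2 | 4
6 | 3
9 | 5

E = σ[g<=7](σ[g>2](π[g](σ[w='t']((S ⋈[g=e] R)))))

σ filters on w, owned by the right side.
E' = σ[g<=7](σ[g>2](π[g]((S ⋈[g=e] σ[w='t'](R)))))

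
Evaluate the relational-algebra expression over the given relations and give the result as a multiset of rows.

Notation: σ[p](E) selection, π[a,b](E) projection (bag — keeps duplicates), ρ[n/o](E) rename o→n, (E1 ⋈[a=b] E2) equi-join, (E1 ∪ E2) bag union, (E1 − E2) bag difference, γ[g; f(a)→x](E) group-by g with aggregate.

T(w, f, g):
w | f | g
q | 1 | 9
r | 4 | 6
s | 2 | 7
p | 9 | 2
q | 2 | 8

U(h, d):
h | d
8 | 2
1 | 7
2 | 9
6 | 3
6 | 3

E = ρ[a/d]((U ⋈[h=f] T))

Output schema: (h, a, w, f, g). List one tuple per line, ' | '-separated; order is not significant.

Per-node cardinality:
  U → 5
  T → 5
  (U ⋈[h=f] T) → 3
  ρ[a/d]((U ⋈[h=f] T)) → 3

== RESULT ==
h | a | w | f | g
1 | 7 | q | 1 | 9
2 | 9 | q | 2 | 8
2 | 9 | s | 2 | 7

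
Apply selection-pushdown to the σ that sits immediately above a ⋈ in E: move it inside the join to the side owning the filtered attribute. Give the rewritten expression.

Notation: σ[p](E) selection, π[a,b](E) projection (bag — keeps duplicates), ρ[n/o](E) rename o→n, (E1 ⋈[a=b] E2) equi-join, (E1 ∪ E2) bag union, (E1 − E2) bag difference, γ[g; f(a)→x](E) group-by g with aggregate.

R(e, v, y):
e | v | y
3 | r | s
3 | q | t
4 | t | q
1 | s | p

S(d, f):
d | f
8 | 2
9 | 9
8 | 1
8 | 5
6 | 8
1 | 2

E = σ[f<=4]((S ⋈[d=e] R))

σ filters on f, owned by the left side.
E' = (σ[f<=4](S) ⋈[d=e] R)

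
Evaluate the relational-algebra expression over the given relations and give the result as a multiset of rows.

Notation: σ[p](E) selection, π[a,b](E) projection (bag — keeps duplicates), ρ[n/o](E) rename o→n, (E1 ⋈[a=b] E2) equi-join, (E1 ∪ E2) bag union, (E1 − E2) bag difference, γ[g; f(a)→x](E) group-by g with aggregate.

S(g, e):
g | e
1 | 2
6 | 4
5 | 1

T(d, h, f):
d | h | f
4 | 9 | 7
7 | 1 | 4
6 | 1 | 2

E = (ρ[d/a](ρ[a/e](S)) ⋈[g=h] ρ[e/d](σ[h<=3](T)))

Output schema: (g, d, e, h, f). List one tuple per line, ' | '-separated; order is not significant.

Stepwise |·|:
  S → 3
  ρ[a/e](S) → 3
  ρ[d/a](ρ[a/e](S)) → 3
  T → 3
  σ[h<=3](T) → 2
  ρ[e/d](σ[h<=3](T)) → 2
  (ρ[d/a](ρ[a/e](S)) ⋈[g=h] ρ[e/d](σ[h<=3](T))) → 2

== RESULT ==
g | d | e | h | f
1 | 2 | 6 | 1 | 2
1 | 2 | 7 | 1 | 4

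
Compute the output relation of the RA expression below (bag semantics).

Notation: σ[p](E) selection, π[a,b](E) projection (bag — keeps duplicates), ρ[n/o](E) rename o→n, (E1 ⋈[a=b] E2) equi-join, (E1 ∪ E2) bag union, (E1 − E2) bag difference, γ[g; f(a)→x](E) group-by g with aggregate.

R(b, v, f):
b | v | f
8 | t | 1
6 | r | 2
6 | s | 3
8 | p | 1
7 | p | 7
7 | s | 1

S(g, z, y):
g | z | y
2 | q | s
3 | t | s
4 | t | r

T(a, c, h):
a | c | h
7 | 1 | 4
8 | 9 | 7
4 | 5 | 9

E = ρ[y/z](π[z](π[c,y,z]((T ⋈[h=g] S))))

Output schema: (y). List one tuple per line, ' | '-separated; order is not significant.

Row counts bottom-up:
  T → 3
  S → 3
  (T ⋈[h=g] S) → 1
  π[c,y,z]((T ⋈[h=g] S)) → 1
  π[z](π[c,y,z]((T ⋈[h=g] S))) → 1
  ρ[y/z](π[z](π[c,y,z]((T ⋈[h=g] S)))) → 1

== RESULT ==
y
t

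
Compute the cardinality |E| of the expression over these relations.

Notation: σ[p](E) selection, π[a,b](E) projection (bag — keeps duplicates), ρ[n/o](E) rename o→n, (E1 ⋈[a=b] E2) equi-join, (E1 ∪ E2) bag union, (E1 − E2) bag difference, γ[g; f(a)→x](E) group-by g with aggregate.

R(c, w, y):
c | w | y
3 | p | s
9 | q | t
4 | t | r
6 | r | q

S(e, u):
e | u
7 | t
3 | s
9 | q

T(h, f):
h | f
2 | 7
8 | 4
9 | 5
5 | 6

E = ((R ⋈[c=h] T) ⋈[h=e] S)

Per-node cardinality:
  R → 4
  T → 4
  (R ⋈[c=h] T) → 1
  S → 3
  ((R ⋈[c=h] T) ⋈[h=e] S) → 1

|E| = 1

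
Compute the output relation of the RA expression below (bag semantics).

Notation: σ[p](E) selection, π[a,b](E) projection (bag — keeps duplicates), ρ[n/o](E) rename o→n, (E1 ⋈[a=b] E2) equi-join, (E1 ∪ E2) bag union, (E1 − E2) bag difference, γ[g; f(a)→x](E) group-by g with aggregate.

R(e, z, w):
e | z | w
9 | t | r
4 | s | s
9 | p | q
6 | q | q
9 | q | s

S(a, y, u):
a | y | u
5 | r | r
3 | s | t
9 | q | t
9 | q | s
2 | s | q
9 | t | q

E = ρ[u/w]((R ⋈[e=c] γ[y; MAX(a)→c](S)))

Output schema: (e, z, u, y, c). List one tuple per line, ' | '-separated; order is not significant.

Stepwise |·|:
  R → 5
  S → 6
  γ[y; MAX(a)→c](S) → 4
  (R ⋈[e=c] γ[y; MAX(a)→c](S)) → 6
  ρ[u/w]((R ⋈[e=c] γ[y; MAX(a)→c](S))) → 6

== RESULT ==
e | z | u | y | c
9 | p | q | q | 9
9 | p | q | t | 9
9 | q | s | q | 9
9 | q | s | t | 9
9 | t | r | q | 9
9 | t | r | t | 9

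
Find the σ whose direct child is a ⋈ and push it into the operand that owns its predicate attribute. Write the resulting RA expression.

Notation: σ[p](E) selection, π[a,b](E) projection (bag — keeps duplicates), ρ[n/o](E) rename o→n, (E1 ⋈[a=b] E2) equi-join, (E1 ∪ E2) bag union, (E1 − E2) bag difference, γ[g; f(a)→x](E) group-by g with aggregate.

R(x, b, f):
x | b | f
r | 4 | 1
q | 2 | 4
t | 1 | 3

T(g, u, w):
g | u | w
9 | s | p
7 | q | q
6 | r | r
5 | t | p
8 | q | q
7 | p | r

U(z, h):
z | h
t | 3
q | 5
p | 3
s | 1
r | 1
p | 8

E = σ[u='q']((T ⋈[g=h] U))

σ filters on u, owned by the left side.
E' = (σ[u='q'](T) ⋈[g=h] U)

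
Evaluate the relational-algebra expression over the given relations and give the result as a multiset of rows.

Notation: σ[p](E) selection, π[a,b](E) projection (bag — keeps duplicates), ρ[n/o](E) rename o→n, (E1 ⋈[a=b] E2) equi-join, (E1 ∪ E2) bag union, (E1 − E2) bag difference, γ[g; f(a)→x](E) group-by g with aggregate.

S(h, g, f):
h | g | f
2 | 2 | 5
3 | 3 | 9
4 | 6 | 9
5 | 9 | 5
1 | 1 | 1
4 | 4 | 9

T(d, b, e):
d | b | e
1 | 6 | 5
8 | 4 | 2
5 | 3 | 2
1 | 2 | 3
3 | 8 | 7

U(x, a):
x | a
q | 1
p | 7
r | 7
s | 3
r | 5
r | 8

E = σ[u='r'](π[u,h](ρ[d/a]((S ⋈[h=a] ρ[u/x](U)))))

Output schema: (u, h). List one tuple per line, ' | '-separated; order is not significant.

Stepwise |·|:
  S → 6
  U → 6
  ρ[u/x](U) → 6
  (S ⋈[h=a] ρ[u/x](U)) → 3
  ρ[d/a]((S ⋈[h=a] ρ[u/x](U))) → 3
  π[u,h](ρ[d/a]((S ⋈[h=a] ρ[u/x](U)))) → 3
  σ[u='r'](π[u,h](ρ[d/a]((S ⋈[h=a] ρ[u/x](U))))) → 1

== RESULT ==
u | h
r | 5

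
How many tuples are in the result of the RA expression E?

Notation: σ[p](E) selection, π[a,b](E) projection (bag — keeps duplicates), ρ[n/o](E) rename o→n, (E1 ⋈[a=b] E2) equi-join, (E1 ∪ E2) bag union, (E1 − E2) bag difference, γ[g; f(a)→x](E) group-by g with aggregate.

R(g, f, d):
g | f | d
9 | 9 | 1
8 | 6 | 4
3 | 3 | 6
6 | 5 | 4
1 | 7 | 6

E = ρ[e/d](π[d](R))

Per-node cardinality:
  R → 5
  π[d](R) → 5
  ρ[e/d](π[d](R)) → 5

|E| = 5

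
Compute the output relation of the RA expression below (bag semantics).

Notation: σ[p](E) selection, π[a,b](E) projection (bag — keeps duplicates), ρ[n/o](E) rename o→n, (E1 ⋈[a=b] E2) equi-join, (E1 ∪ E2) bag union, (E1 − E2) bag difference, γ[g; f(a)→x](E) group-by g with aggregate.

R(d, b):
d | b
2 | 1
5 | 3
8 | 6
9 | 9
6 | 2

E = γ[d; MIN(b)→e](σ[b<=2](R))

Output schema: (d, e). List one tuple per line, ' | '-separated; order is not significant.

Per-node cardinality:
  R → 5
  σ[b<=2](R) → 2
  γ[d; MIN(b)→e](σ[b<=2](R)) → 2

== RESULT ==
d | e
2 | 1
6 | 2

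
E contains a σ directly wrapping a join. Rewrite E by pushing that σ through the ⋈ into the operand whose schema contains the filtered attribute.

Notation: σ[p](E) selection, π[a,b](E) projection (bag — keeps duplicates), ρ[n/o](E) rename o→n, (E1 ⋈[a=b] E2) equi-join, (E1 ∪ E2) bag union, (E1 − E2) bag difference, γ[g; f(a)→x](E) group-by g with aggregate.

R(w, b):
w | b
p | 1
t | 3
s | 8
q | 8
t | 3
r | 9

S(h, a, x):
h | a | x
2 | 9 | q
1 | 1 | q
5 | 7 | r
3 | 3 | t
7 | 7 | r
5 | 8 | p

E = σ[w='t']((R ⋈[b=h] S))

σ filters on w, owned by the left side.
E' = (σ[w='t'](R) ⋈[b=h] S)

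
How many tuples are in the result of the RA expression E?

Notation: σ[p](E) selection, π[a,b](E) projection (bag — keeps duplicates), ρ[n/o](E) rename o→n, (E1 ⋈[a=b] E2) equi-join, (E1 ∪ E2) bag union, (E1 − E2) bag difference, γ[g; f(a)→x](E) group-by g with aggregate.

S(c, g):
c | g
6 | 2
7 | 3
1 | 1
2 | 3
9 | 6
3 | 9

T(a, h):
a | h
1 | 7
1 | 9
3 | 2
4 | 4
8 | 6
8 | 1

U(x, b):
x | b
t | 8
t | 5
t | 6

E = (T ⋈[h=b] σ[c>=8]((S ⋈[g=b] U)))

Per-node cardinality:
  T → 6
  S → 6
  U → 3
  (S ⋈[g=b] U) → 1
  σ[c>=8]((S ⋈[g=b] U)) → 1
  (T ⋈[h=b] σ[c>=8]((S ⋈[g=b] U))) → 1

|E| = 1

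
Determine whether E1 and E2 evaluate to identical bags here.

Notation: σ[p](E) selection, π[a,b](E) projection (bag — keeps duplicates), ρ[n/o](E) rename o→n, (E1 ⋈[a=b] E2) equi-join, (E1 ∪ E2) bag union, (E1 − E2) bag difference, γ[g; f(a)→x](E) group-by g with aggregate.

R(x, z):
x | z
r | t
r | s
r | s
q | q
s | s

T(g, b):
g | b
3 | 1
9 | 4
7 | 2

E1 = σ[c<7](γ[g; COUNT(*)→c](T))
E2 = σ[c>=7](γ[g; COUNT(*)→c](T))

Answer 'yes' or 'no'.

E1 per-node cardinality:
  T → 3
  γ[g; COUNT(*)→c](T) → 3
  σ[c<7](γ[g; COUNT(*)→c](T)) → 3
E2 per-node cardinality:
  T → 3
  γ[g; COUNT(*)→c](T) → 3
  σ[c>=7](γ[g; COUNT(*)→c](T)) → 0

E1 result:
g | c
3 | 1
7 | 1
9 | 1
E2 result:
g | c
(0 rows)
Witness: (3, 1) appears 1× in E1 but 0× in E2.

no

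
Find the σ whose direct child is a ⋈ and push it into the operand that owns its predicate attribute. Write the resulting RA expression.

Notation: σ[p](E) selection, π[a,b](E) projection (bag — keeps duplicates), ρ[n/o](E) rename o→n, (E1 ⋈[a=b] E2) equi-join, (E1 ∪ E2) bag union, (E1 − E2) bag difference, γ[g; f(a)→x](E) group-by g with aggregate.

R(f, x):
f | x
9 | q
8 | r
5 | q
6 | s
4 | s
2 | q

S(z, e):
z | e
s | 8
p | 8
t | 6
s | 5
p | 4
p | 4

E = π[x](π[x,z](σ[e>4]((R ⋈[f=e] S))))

σ filters on e, owned by the right side.
E' = π[x](π[x,z]((R ⋈[f=e] σ[e>4](S))))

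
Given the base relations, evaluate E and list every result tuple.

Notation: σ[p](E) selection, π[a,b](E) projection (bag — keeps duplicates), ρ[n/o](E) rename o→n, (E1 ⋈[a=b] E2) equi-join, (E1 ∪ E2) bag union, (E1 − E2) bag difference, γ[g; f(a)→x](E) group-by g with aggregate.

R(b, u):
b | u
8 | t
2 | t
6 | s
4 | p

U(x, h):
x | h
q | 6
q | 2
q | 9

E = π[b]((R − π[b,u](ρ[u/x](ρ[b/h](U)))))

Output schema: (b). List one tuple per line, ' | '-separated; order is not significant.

Subexpression sizes:
  R → 4
  U → 3
  ρ[b/h](U) → 3
  ρ[u/x](ρ[b/h](U)) → 3
  π[b,u](ρ[u/x](ρ[b/h](U))) → 3
  (R − π[b,u](ρ[u/x](ρ[b/h](U)))) → 4
  π[b]((R − π[b,u](ρ[u/x](ρ[b/h](U))))) → 4

== RESULT ==
b
2
4
6
8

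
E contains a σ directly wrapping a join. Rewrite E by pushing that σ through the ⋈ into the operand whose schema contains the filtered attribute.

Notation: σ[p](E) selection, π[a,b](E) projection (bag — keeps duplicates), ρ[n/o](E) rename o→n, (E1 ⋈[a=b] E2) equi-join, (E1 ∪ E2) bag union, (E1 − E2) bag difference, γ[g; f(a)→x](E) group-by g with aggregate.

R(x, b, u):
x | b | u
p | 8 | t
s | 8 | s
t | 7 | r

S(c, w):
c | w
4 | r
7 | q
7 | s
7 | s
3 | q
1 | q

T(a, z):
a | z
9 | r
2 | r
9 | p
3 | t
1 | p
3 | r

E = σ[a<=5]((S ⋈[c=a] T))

σ filters on a, owned by the right side.
E' = (S ⋈[c=a] σ[a<=5](T))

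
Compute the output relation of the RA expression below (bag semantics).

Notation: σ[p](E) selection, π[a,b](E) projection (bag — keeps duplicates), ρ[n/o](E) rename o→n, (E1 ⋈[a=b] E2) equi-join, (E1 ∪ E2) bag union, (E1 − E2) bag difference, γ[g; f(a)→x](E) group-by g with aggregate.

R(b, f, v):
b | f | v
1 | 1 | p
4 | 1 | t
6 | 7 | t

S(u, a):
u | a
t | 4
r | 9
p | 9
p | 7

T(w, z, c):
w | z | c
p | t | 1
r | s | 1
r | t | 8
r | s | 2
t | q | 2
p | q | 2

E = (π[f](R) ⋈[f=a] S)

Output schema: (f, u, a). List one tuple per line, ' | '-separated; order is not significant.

Per-node cardinality:
  R → 3
  π[f](R) → 3
  S → 4
  (π[f](R) ⋈[f=a] S) → 1

== RESULT ==
f | u | a
7 | p | 7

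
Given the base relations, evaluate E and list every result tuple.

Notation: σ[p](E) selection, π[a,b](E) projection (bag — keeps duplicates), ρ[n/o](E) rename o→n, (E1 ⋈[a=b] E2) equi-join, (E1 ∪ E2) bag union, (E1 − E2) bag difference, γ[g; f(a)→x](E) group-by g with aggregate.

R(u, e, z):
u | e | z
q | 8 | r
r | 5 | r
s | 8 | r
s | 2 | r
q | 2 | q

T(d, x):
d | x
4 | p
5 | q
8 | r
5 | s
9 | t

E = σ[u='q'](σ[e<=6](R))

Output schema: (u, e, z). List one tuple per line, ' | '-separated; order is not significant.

Per-node cardinality:
  R → 5
  σ[e<=6](R) → 3
  σ[u='q'](σ[e<=6](R)) → 1

== RESULT ==
u | e | z
q | 2 | q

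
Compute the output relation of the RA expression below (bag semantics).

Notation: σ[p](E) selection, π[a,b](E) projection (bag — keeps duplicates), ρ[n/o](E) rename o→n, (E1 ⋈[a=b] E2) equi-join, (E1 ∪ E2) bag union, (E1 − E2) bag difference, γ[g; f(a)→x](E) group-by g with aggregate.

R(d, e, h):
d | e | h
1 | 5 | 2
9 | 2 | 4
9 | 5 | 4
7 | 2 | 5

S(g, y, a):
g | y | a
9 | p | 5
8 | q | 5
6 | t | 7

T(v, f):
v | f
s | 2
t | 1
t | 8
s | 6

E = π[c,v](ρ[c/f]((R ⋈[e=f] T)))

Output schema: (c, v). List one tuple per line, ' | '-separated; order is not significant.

Row counts bottom-up:
  R → 4
  T → 4
  (R ⋈[e=f] T) → 2
  ρ[c/f]((R ⋈[e=f] T)) → 2
  π[c,v](ρ[c/f]((R ⋈[e=f] T))) → 2

== RESULT ==
c | v
2 | s
2 | s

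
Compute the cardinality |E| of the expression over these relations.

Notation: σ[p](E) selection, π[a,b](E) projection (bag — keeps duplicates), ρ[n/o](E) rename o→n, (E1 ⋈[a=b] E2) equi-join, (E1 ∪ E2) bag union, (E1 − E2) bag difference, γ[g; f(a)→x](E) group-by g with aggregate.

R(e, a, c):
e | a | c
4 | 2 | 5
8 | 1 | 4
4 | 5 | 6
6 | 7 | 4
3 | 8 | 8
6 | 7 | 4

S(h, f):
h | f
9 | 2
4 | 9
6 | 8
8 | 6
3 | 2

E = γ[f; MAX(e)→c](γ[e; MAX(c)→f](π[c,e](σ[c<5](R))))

Stepwise |·|:
  R → 6
  σ[c<5](R) → 3
  π[c,e](σ[c<5](R)) → 3
  γ[e; MAX(c)→f](π[c,e](σ[c<5](R))) → 2
  γ[f; MAX(e)→c](γ[e; MAX(c)→f](π[c,e](σ[c<5](R)))) → 1

|E| = 1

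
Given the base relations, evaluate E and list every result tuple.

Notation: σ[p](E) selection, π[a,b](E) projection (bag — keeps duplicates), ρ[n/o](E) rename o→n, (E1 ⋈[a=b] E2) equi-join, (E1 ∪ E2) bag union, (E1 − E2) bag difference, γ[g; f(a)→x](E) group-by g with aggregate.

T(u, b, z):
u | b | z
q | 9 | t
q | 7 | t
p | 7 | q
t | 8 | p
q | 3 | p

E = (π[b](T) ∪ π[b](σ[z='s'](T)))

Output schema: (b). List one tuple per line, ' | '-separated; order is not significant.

Row counts bottom-up:
  T → 5
  π[b](T) → 5
  T → 5
  σ[z='s'](T) → 0
  π[b](σ[z='s'](T)) → 0
  (π[b](T) ∪ π[b](σ[z='s'](T))) → 5

== RESULT ==
b
3
7
7
8
9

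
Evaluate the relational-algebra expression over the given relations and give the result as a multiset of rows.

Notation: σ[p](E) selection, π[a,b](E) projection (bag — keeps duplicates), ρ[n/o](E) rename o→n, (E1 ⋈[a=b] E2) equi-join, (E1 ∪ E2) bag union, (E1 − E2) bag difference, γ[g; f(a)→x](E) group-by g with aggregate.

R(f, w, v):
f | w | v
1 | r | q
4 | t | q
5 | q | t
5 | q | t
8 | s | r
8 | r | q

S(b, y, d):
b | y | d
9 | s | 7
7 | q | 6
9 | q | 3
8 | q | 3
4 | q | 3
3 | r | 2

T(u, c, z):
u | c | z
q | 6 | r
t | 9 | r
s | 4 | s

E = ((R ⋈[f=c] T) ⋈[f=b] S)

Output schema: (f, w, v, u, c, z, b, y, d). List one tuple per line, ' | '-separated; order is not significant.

Row counts bottom-up:
  R → 6
  T → 3
  (R ⋈[f=c] T) → 1
  S → 6
  ((R ⋈[f=c] T) ⋈[f=b] S) → 1

== RESULT ==
f | w | v | u | c | z | b | y | d
4 | t | q | s | 4 | s | 4 | q | 3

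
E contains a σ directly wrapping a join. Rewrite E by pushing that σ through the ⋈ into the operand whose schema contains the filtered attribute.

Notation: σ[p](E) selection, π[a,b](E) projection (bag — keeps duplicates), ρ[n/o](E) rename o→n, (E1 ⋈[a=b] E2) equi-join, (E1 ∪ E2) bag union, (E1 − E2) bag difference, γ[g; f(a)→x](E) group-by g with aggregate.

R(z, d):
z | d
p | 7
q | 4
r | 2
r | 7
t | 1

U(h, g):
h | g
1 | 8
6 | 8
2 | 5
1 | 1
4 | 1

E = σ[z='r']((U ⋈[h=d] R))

σ filters on z, owned by the right side.
E' = (U ⋈[h=d] σ[z='r'](R))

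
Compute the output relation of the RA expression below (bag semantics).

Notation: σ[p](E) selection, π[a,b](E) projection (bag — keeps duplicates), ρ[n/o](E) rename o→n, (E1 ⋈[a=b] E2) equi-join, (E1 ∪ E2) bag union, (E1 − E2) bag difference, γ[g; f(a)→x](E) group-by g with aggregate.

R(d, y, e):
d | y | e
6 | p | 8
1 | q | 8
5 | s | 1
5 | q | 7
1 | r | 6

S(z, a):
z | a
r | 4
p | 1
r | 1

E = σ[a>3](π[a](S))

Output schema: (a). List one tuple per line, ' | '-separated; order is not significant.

Subexpression sizes:
  S → 3
  π[a](S) → 3
  σ[a>3](π[a](S)) → 1

== RESULT ==
a
4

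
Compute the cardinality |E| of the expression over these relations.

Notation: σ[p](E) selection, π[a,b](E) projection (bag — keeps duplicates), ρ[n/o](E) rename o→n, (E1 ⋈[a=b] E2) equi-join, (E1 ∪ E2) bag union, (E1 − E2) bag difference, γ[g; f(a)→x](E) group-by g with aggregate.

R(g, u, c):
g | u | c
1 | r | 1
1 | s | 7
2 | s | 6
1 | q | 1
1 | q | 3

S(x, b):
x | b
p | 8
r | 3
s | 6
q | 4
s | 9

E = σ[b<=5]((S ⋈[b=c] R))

Subexpression sizes:
  S → 5
  R → 5
  (S ⋈[b=c] R) → 2
  σ[b<=5]((S ⋈[b=c] R)) → 1

|E| = 1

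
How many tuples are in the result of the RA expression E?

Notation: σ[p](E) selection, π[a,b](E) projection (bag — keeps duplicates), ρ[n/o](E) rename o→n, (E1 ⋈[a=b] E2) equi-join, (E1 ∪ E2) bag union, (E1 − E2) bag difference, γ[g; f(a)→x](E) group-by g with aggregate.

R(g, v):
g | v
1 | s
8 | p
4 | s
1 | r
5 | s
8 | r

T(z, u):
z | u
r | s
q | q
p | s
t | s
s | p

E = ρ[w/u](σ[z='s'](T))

Subexpression sizes:
  T → 5
  σ[z='s'](T) → 1
  ρ[w/u](σ[z='s'](T)) → 1

|E| = 1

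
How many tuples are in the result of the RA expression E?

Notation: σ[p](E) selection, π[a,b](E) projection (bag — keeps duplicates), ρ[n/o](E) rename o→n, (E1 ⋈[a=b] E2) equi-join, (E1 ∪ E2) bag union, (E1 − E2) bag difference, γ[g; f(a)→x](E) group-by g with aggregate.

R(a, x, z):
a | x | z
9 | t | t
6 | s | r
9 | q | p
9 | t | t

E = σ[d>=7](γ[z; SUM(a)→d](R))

Row counts bottom-up:
  R → 4
  γ[z; SUM(a)→d](R) → 3
  σ[d>=7](γ[z; SUM(a)→d](R)) → 2

|E| = 2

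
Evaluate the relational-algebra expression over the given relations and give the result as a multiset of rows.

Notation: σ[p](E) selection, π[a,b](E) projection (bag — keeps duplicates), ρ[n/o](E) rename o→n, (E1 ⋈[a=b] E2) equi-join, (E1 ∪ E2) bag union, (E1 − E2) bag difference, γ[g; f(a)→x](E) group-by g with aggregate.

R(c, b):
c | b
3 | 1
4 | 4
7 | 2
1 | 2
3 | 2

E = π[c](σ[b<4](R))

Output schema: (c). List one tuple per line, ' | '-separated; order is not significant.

Row counts bottom-up:
  R → 5
  σ[b<4](R) → 4
  π[c](σ[b<4](R)) → 4

== RESULT ==
c
1
3
3
7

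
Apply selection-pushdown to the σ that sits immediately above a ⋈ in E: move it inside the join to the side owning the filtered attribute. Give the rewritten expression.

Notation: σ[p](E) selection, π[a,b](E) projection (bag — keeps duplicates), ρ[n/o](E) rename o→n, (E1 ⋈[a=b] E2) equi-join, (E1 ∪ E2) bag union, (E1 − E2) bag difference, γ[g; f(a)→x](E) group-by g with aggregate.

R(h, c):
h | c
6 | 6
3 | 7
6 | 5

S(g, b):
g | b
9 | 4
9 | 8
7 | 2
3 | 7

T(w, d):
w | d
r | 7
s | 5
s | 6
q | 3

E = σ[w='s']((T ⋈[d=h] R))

σ filters on w, owned by the left side.
E' = (σ[w='s'](T) ⋈[d=h] R)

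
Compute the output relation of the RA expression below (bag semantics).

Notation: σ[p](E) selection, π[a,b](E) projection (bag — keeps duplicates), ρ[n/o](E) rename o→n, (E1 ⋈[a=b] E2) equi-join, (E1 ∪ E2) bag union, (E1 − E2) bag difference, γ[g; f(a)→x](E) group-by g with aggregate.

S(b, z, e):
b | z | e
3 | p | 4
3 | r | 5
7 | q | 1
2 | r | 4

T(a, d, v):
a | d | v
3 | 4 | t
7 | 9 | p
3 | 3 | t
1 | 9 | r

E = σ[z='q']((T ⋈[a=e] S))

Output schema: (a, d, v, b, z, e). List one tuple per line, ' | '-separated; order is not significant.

Stepwise |·|:
  T → 4
  S → 4
  (T ⋈[a=e] S) → 1
  σ[z='q']((T ⋈[a=e] S)) → 1

== RESULT ==
a | d | v | b | z | e
1 | 9 | r | 7 | q | 1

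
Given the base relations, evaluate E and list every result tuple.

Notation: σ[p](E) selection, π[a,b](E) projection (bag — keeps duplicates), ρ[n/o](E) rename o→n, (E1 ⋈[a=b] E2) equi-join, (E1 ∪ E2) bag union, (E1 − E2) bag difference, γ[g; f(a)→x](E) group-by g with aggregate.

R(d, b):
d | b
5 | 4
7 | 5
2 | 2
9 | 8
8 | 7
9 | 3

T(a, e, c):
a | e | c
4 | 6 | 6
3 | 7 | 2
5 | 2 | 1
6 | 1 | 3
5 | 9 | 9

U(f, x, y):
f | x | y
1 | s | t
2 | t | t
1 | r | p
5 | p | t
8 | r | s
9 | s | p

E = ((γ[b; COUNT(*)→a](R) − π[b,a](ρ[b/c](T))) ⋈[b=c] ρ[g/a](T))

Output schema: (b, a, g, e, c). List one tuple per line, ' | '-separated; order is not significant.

Per-node cardinality:
  R → 6
  γ[b; COUNT(*)→a](R) → 6
  T → 5
  ρ[b/c](T) → 5
  π[b,a](ρ[b/c](T)) → 5
  (γ[b; COUNT(*)→a](R) − π[b,a](ρ[b/c](T))) → 6
  T → 5
  ρ[g/a](T) → 5
  ((γ[b; COUNT(*)→a](R) − π[b,a](ρ[b/c](T))) ⋈[b=c] ρ[g/a](T)) → 2

== RESULT ==
b | a | g | e | c
2 | 1 | 3 | 7 | 2
3 | 1 | 6 | 1 | 3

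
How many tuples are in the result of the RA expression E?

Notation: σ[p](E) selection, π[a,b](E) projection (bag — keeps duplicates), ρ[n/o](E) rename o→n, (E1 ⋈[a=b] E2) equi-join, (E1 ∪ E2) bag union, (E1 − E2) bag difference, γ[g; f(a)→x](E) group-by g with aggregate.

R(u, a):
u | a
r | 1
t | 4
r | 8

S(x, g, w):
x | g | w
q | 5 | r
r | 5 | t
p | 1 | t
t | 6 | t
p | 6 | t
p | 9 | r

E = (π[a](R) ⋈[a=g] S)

Per-node cardinality:
  R → 3
  π[a](R) → 3
  S → 6
  (π[a](R) ⋈[a=g] S) → 1

|E| = 1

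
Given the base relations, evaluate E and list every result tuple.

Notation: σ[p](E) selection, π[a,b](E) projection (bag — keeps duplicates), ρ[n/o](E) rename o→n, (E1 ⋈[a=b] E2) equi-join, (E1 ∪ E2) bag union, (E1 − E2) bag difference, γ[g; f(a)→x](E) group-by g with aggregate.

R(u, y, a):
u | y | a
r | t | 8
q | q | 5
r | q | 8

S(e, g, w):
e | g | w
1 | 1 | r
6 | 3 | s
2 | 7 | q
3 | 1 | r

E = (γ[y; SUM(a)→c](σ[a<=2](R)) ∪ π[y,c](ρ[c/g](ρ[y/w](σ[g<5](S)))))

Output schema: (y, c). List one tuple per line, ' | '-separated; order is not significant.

Row counts bottom-up:
  R → 3
  σ[a<=2](R) → 0
  γ[y; SUM(a)→c](σ[a<=2](R)) → 0
  S → 4
  σ[g<5](S) → 3
  ρ[y/w](σ[g<5](S)) → 3
  ρ[c/g](ρ[y/w](σ[g<5](S))) → 3
  π[y,c](ρ[c/g](ρ[y/w](σ[g<5](S)))) → 3
  (γ[y; SUM(a)→c](σ[a<=2](R)) ∪ π[y,c](ρ[c/g](ρ[y/w](σ[g<5](S))))) → 3

== RESULT ==
y | c
r | 1
r | 1
s | 3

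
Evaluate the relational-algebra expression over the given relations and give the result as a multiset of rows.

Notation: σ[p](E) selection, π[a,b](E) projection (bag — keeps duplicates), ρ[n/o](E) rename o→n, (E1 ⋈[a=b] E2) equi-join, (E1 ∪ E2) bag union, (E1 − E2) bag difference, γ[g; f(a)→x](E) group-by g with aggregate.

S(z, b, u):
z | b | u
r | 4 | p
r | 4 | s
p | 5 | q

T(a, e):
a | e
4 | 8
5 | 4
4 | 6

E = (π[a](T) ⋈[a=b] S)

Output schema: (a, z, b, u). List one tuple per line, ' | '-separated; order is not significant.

Per-node cardinality:
  T → 3
  π[a](T) → 3
  S → 3
  (π[a](T) ⋈[a=b] S) → 5

== RESULT ==
a | z | b | u
4 | r | 4 | p
4 | r | 4 | p
4 | r | 4 | s
4 | r | 4 | s
5 | p | 5 | q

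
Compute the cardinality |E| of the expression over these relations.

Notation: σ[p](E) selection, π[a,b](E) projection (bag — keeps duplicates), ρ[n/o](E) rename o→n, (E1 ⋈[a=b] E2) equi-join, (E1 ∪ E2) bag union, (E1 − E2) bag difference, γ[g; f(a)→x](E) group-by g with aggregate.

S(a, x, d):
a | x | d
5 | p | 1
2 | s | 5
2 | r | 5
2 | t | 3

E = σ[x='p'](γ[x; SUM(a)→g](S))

Subexpression sizes:
  S → 4
  γ[x; SUM(a)→g](S) → 4
  σ[x='p'](γ[x; SUM(a)→g](S)) → 1

|E| = 1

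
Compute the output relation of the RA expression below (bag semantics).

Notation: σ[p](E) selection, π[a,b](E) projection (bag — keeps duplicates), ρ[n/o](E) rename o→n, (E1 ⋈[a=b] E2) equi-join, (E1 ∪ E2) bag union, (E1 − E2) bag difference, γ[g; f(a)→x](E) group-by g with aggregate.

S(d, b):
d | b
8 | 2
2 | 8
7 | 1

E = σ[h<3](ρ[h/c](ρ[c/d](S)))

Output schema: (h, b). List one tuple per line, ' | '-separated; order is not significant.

Stepwise |·|:
  S → 3
  ρ[c/d](S) → 3
  ρ[h/c](ρ[c/d](S)) → 3
  σ[h<3](ρ[h/c](ρ[c/d](S))) → 1

== RESULT ==
h | b
2 | 8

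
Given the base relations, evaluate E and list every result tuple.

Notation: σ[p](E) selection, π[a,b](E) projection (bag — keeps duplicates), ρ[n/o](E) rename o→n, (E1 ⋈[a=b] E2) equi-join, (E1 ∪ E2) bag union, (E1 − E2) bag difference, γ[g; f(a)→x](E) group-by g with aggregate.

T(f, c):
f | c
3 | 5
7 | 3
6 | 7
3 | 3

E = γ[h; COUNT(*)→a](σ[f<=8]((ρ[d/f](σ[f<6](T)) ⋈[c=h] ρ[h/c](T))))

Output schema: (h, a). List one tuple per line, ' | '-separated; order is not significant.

Subexpression sizes:
  T → 4
  σ[f<6](T) → 2
  ρ[d/f](σ[f<6](T)) → 2
  T → 4
  ρ[h/c](T) → 4
  (ρ[d/f](σ[f<6](T)) ⋈[c=h] ρ[h/c](T)) → 3
  σ[f<=8]((ρ[d/f](σ[f<6](T)) ⋈[c=h] ρ[h/c](T))) → 3
  γ[h; COUNT(*)→a](σ[f<=8]((ρ[d/f](σ[f<6](T)) ⋈[c=h] ρ[h/c](T)))) → 2

== RESULT ==
h | a
3 | 2
5 | 1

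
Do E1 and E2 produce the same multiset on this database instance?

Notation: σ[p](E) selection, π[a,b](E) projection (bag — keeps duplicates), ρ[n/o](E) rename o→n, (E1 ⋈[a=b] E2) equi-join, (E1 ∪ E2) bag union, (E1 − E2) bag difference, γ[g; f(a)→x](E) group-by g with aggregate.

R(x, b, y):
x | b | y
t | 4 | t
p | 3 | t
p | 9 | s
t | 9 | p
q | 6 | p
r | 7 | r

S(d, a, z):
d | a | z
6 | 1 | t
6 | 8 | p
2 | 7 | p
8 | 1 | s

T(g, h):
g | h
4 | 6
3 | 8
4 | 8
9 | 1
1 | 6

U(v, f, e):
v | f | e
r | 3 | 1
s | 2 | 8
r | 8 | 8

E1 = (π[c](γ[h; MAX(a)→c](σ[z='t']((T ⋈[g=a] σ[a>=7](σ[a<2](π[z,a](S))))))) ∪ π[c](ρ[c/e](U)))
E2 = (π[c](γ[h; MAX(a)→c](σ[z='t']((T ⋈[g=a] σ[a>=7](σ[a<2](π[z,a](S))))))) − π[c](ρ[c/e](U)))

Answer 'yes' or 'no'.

E1 stepwise |·|:
  T → 5
  S → 4
  π[z,a](S) → 4
  σ[a<2](π[z,a](S)) → 2
  σ[a>=7](σ[a<2](π[z,a](S))) → 0
  (T ⋈[g=a] σ[a>=7](σ[a<2](π[z,a](S)))) → 0
  σ[z='t']((T ⋈[g=a] σ[a>=7](σ[a<2](π[z,a](S))))) → 0
  γ[h; MAX(a)→c](σ[z='t']((T ⋈[g=a] σ[a>=7](σ[a<2](π[z,a](S)))))) → 0
  π[c](γ[h; MAX(a)→c](σ[z='t']((T ⋈[g=a] σ[a>=7](σ[a<2](π[z,a](S))))))) → 0
  U → 3
  ρ[c/e](U) → 3
  π[c](ρ[c/e](U)) → 3
  (π[c](γ[h; MAX(a)→c](σ[z='t']((T ⋈[g=a] σ[a>=7](σ[a<2](π[z,a](S))))))) ∪ π[c](ρ[c/e](U))) → 3
E2 stepwise |·|:
  T → 5
  S → 4
  π[z,a](S) → 4
  σ[a<2](π[z,a](S)) → 2
  σ[a>=7](σ[a<2](π[z,a](S))) → 0
  (T ⋈[g=a] σ[a>=7](σ[a<2](π[z,a](S)))) → 0
  σ[z='t']((T ⋈[g=a] σ[a>=7](σ[a<2](π[z,a](S))))) → 0
  γ[h; MAX(a)→c](σ[z='t']((T ⋈[g=a] σ[a>=7](σ[a<2](π[z,a](S)))))) → 0
  π[c](γ[h; MAX(a)→c](σ[z='t']((T ⋈[g=a] σ[a>=7](σ[a<2](π[z,a](S))))))) → 0
  U → 3
  ρ[c/e](U) → 3
  π[c](ρ[c/e](U)) → 3
  (π[c](γ[h; MAX(a)→c](σ[z='t']((T ⋈[g=a] σ[a>=7](σ[a<2](π[z,a](S))))))) − π[c](ρ[c/e](U))) → 0

E1 result:
c
1
8
8
E2 result:
c
(0 rows)
Witness: (1,) appears 1× in E1 but 0× in E2.

no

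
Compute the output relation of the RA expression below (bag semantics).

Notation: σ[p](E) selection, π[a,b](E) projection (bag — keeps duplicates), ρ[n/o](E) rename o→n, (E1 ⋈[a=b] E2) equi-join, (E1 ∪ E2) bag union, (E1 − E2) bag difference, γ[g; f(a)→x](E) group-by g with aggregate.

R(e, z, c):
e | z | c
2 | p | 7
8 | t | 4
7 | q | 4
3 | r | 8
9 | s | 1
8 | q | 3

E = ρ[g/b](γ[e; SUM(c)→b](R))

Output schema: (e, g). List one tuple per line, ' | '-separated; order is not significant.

Stepwise |·|:
  R → 6
  γ[e; SUM(c)→b](R) → 5
  ρ[g/b](γ[e; SUM(c)→b](R)) → 5

== RESULT ==
e | g
2 | 7
3 | 8
7 | 4
8 | 7
9 | 1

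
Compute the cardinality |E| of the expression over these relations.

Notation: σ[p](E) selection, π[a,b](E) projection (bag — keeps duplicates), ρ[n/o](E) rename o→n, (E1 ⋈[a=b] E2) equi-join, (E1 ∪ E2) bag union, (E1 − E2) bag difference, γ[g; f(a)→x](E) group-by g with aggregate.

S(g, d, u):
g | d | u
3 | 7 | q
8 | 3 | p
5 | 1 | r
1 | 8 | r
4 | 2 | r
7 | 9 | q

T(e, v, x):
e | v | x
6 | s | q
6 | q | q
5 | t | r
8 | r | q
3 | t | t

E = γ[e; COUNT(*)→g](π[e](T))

Per-node cardinality:
  T → 5
  π[e](T) → 5
  γ[e; COUNT(*)→g](π[e](T)) → 4

|E| = 4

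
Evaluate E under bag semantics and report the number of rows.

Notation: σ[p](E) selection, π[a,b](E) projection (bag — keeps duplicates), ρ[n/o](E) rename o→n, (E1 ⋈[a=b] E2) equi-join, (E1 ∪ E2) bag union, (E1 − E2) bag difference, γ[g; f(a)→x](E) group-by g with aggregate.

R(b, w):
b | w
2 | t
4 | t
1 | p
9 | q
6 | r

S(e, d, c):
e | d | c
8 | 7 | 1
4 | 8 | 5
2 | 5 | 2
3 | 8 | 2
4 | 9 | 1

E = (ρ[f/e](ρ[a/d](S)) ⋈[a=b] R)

Subexpression sizes:
  S → 5
  ρ[a/d](S) → 5
  ρ[f/e](ρ[a/d](S)) → 5
  R → 5
  (ρ[f/e](ρ[a/d](S)) ⋈[a=b] R) → 1

|E| = 1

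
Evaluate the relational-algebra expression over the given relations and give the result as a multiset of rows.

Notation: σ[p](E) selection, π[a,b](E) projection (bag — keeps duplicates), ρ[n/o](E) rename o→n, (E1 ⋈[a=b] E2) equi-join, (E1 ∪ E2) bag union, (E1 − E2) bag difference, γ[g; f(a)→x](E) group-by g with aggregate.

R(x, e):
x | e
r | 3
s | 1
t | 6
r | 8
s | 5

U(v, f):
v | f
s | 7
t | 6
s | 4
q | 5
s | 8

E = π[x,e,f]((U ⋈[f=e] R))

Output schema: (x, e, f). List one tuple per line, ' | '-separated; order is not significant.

Stepwise |·|:
  U → 5
  R → 5
  (U ⋈[f=e] R) → 3
  π[x,e,f]((U ⋈[f=e] R)) → 3

== RESULT ==
x | e | f
r | 8 | 8
s | 5 | 5
t | 6 | 6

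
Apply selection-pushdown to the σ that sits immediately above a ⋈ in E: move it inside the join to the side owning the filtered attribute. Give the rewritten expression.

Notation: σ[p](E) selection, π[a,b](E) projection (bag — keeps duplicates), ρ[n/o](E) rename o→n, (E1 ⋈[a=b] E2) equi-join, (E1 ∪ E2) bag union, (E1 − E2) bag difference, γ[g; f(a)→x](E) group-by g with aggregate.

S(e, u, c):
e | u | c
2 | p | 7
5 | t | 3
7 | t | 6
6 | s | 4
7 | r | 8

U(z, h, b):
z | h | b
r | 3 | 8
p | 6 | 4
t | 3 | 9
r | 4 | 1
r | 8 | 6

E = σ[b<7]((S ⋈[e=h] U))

σ filters on b, owned by the right side.
E' = (S ⋈[e=h] σ[b<7](U))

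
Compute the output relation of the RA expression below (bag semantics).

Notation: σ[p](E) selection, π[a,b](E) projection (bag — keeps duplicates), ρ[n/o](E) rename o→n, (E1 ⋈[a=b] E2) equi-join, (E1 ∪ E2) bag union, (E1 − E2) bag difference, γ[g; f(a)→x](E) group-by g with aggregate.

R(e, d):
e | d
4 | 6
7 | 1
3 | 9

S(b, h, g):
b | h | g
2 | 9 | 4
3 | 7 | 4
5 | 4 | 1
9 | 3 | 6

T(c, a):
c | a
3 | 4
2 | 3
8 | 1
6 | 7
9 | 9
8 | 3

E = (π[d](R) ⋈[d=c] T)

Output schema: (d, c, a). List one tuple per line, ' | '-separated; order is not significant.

Stepwise |·|:
  R → 3
  π[d](R) → 3
  T → 6
  (π[d](R) ⋈[d=c] T) → 2

== RESULT ==
d | c | a
6 | 6 | 7
9 | 9 | 9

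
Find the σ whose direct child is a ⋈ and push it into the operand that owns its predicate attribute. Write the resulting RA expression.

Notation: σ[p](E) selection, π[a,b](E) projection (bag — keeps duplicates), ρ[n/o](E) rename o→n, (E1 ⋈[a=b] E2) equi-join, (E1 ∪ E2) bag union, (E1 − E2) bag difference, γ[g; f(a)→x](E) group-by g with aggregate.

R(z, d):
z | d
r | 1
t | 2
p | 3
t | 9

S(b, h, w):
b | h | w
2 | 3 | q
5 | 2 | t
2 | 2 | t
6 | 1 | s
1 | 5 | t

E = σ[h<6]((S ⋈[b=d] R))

σ filters on h, owned by the left side.
E' = (σ[h<6](S) ⋈[b=d] R)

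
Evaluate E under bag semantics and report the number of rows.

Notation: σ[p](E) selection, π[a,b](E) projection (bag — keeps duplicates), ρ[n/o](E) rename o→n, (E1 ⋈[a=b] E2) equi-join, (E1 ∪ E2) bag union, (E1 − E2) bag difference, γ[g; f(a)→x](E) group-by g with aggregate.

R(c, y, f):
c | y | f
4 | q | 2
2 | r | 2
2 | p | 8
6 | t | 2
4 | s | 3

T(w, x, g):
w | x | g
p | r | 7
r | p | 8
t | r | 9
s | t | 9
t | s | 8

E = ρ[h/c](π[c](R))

Stepwise |·|:
  R → 5
  π[c](R) → 5
  ρ[h/c](π[c](R)) → 5

|E| = 5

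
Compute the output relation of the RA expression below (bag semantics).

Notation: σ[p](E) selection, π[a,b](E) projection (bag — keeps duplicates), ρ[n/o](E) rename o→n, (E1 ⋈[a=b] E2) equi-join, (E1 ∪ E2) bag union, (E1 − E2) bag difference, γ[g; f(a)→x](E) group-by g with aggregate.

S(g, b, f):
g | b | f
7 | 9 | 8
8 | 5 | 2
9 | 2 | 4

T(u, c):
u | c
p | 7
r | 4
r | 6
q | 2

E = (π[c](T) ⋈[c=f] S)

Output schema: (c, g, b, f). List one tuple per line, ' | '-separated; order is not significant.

Row counts bottom-up:
  T → 4
  π[c](T) → 4
  S → 3
  (π[c](T) ⋈[c=f] S) → 2

== RESULT ==
c | g | b | f
2 | 8 | 5 | 2
4 | 9 | 2 | 4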